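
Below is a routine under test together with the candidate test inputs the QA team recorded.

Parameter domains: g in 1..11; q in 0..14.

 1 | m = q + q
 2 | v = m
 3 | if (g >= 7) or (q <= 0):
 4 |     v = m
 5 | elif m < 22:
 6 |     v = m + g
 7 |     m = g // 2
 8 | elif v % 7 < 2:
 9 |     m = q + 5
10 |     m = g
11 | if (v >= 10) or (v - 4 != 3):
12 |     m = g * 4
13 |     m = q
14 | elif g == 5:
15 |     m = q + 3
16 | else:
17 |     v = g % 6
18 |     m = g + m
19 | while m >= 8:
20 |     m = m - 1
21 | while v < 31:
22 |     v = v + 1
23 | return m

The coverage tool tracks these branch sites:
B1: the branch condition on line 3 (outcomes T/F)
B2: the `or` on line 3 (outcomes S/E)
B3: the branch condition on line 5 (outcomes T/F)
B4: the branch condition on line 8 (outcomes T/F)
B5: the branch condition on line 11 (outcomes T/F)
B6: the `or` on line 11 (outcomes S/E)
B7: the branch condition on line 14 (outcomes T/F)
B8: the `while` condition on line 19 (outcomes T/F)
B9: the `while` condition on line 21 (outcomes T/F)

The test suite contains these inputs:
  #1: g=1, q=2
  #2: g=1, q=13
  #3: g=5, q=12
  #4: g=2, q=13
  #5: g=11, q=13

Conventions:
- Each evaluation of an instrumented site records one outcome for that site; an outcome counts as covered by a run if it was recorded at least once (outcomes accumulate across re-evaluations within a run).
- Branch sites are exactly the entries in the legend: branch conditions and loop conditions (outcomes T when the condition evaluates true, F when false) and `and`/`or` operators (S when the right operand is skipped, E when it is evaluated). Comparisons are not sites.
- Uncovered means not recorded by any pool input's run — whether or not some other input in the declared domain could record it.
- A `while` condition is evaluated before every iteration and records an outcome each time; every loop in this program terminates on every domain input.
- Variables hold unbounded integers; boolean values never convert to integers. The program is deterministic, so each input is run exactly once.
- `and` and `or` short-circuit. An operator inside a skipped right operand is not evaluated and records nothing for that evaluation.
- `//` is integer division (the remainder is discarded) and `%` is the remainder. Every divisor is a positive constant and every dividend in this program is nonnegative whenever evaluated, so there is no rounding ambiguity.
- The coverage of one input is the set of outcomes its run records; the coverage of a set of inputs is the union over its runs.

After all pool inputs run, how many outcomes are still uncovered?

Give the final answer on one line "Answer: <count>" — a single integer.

input #1 (g=1, q=2): covers B1=F, B2=E, B3=T, B5=T, B6=E, B8=F, B9=T, B9=F
input #2 (g=1, q=13): covers B1=F, B2=E, B3=F, B4=F, B5=T, B6=S, B8=T, B8=F, B9=T, B9=F
input #3 (g=5, q=12): covers B1=F, B2=E, B3=F, B4=F, B5=T, B6=S, B8=T, B8=F, B9=T, B9=F
input #4 (g=2, q=13): covers B1=F, B2=E, B3=F, B4=F, B5=T, B6=S, B8=T, B8=F, B9=T, B9=F
input #5 (g=11, q=13): covers B1=T, B2=S, B5=T, B6=S, B8=T, B8=F, B9=T, B9=F
union over the pool: B1=T, B1=F, B2=S, B2=E, B3=T, B3=F, B4=F, B5=T, B6=S, B6=E, B8=T, B8=F, B9=T, B9=F
uncovered (4 of 18): B4=T, B5=F, B7=T, B7=F

Answer: 4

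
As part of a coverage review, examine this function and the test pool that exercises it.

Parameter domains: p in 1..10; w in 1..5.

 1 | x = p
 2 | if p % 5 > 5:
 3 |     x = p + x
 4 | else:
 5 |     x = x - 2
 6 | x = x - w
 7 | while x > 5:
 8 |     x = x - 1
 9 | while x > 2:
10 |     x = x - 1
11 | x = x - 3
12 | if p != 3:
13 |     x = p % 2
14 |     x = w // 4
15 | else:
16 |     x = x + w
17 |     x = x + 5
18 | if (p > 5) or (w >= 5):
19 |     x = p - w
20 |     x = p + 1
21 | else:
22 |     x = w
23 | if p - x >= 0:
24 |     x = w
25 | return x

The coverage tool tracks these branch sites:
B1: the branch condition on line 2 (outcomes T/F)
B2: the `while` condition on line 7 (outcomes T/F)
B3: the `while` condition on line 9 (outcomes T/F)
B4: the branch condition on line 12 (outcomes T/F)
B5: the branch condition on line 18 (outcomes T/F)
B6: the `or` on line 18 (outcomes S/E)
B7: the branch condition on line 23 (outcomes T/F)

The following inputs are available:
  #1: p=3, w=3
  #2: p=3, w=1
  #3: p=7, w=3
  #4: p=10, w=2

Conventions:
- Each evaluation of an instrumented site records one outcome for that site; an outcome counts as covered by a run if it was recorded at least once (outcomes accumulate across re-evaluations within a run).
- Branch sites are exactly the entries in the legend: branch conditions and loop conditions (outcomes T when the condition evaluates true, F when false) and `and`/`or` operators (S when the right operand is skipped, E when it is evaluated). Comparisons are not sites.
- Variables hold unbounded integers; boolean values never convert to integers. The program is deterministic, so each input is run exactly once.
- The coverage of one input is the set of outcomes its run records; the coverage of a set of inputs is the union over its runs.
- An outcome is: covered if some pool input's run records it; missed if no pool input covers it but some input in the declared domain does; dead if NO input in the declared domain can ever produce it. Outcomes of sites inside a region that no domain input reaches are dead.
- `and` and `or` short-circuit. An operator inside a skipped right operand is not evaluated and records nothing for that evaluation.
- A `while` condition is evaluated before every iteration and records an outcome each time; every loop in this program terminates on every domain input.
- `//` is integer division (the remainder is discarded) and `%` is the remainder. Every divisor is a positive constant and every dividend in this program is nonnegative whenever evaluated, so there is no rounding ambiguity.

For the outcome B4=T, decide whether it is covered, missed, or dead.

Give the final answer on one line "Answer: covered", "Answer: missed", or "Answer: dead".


B4=T is recorded by pool input(s) 3, 4 -> covered
Answer: covered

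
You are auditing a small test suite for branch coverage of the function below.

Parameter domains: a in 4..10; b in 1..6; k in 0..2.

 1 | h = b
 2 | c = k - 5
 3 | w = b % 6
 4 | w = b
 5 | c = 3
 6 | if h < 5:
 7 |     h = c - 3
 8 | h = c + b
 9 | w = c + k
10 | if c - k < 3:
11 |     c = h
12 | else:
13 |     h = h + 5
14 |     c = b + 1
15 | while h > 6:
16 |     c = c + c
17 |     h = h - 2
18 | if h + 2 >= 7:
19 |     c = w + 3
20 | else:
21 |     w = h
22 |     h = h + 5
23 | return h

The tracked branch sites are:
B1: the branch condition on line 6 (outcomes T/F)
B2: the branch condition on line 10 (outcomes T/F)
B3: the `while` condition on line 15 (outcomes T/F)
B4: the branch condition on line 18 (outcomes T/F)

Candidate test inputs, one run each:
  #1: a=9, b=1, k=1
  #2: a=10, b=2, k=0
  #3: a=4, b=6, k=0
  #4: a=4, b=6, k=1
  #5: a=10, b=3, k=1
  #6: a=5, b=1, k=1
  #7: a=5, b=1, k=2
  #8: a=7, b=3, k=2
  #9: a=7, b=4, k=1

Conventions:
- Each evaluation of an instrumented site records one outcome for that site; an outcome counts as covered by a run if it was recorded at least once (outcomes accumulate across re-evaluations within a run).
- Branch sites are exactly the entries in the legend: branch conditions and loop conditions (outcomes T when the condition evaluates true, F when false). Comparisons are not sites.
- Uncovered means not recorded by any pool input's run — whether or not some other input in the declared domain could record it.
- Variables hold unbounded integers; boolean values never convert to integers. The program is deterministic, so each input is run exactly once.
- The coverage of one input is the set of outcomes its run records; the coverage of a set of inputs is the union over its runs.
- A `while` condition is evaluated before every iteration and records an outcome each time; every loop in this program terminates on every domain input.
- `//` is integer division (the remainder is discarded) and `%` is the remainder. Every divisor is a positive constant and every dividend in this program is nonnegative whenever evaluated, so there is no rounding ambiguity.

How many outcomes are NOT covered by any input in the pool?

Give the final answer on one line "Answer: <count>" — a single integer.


test 1 (a=9, b=1, k=1) hits B1=T, B2=T, B3=F, B4=F
test 2 (a=10, b=2, k=0) hits B1=T, B2=F, B3=T, B3=F, B4=T
test 3 (a=4, b=6, k=0) hits B1=F, B2=F, B3=T, B3=F, B4=T
test 4 (a=4, b=6, k=1) hits B1=F, B2=T, B3=T, B3=F, B4=T
test 5 (a=10, b=3, k=1) hits B1=T, B2=T, B3=F, B4=T
test 6 (a=5, b=1, k=1) hits B1=T, B2=T, B3=F, B4=F
test 7 (a=5, b=1, k=2) hits B1=T, B2=T, B3=F, B4=F
test 8 (a=7, b=3, k=2) hits B1=T, B2=T, B3=F, B4=T
test 9 (a=7, b=4, k=1) hits B1=T, B2=T, B3=T, B3=F, B4=T
union over the pool: B1=T, B1=F, B2=T, B2=F, B3=T, B3=F, B4=T, B4=F
uncovered (0 of 8): none
Answer: 0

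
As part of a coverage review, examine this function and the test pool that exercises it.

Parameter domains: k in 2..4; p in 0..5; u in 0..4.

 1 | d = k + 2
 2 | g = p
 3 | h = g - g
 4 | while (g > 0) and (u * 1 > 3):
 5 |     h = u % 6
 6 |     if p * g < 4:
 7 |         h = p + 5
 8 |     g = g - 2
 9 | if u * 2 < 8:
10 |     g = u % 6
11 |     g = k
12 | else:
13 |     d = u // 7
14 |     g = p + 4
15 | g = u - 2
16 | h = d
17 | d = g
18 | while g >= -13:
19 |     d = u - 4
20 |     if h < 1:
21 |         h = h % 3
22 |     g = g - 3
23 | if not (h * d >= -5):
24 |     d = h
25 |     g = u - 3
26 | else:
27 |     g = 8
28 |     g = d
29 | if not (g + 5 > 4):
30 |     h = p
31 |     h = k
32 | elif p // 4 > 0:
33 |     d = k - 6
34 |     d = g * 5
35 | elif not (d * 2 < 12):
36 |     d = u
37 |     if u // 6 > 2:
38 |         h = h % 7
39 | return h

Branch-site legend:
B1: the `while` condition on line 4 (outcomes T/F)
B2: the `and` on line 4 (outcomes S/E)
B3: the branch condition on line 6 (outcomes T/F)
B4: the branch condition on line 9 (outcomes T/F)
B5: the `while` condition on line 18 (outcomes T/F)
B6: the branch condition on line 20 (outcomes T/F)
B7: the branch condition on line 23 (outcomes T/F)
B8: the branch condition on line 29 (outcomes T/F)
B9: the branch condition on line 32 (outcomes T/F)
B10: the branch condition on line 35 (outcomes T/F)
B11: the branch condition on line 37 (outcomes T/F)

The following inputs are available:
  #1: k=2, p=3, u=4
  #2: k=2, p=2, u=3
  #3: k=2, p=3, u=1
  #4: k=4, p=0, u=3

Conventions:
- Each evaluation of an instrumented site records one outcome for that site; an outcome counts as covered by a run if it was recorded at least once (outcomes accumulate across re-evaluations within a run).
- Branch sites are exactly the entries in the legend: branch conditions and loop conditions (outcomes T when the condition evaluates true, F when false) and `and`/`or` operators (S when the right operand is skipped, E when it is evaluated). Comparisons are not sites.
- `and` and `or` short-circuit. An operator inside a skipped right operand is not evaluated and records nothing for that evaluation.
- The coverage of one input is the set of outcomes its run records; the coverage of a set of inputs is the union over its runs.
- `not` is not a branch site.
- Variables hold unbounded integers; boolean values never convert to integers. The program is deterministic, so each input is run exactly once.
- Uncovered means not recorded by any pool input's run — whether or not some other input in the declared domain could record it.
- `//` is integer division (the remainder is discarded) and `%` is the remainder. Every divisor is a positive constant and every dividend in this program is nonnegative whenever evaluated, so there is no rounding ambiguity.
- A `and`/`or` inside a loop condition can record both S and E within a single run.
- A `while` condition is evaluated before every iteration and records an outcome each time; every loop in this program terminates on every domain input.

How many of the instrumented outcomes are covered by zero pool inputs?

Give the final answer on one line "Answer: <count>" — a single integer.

input #1, k=2, p=3, u=4: events B2->E, B1->T, B3->F, B2->E, B1->T, B3->T, B2->S, B1->F, B4->F, B5->T, B6->T, B5->T, B6->T, B5->T, ...; outcomes B1=T, B1=F, B2=S, B2=E, B3=T, B3=F, B4=F, B5=T, B5=F, B6=T, B7=F, B8=F, B9=F, B10=F
input #2, k=2, p=2, u=3: events B2->E, B1->F, B4->T, B5->T, B6->F, B5->T, B6->F, B5->T, B6->F, B5->T, B6->F, B5->T, B6->F, B5->F, ...; outcomes B1=F, B2=E, B4=T, B5=T, B5=F, B6=F, B7=F, B8=T
input #3, k=2, p=3, u=1: events B2->E, B1->F, B4->T, B5->T, B6->F, B5->T, B6->F, B5->T, B6->F, B5->T, B6->F, B5->T, B6->F, B5->F, ...; outcomes B1=F, B2=E, B4=T, B5=T, B5=F, B6=F, B7=T, B8=T
input #4, k=4, p=0, u=3: events B2->S, B1->F, B4->T, B5->T, B6->F, B5->T, B6->F, B5->T, B6->F, B5->T, B6->F, B5->T, B6->F, B5->F, ...; outcomes B1=F, B2=S, B4=T, B5=T, B5=F, B6=F, B7=T, B8=F, B9=F, B10=T, B11=F
union over the pool: B1=T, B1=F, B2=S, B2=E, B3=T, B3=F, B4=T, B4=F, B5=T, B5=F, B6=T, B6=F, B7=T, B7=F, B8=T, B8=F, B9=F, B10=T, B10=F, B11=F
uncovered (2 of 22): B9=T, B11=T

Answer: 2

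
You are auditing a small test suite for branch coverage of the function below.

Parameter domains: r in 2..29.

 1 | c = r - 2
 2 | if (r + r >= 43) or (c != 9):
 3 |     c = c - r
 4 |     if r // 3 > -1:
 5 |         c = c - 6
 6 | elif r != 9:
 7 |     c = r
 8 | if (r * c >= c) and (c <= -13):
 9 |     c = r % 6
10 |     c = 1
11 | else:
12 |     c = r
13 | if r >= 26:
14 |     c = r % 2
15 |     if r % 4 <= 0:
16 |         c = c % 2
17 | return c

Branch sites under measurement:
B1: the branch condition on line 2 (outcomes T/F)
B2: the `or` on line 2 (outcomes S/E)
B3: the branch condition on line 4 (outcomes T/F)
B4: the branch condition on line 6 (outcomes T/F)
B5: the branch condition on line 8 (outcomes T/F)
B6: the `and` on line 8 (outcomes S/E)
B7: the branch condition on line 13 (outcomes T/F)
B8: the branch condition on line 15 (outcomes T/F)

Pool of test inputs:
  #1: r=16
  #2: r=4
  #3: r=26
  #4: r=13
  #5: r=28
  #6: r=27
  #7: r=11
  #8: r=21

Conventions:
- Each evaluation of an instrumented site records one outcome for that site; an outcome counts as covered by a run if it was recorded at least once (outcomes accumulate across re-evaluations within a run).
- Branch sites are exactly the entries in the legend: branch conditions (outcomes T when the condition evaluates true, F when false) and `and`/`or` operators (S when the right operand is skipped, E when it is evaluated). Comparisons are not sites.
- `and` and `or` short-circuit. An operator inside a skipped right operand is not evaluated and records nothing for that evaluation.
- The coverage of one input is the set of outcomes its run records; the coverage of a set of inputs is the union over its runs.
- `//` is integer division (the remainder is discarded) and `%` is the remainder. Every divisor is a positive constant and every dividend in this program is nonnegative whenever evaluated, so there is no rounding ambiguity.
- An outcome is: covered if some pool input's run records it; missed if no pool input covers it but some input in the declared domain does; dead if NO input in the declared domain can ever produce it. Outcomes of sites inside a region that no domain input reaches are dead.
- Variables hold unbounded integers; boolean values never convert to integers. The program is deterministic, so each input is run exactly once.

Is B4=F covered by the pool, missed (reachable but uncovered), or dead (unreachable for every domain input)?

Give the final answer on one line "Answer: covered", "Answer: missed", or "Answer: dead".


no pool input records B4=F
checking all 28 inputs in the declared domain: B4=F is never recorded -> dead
Answer: dead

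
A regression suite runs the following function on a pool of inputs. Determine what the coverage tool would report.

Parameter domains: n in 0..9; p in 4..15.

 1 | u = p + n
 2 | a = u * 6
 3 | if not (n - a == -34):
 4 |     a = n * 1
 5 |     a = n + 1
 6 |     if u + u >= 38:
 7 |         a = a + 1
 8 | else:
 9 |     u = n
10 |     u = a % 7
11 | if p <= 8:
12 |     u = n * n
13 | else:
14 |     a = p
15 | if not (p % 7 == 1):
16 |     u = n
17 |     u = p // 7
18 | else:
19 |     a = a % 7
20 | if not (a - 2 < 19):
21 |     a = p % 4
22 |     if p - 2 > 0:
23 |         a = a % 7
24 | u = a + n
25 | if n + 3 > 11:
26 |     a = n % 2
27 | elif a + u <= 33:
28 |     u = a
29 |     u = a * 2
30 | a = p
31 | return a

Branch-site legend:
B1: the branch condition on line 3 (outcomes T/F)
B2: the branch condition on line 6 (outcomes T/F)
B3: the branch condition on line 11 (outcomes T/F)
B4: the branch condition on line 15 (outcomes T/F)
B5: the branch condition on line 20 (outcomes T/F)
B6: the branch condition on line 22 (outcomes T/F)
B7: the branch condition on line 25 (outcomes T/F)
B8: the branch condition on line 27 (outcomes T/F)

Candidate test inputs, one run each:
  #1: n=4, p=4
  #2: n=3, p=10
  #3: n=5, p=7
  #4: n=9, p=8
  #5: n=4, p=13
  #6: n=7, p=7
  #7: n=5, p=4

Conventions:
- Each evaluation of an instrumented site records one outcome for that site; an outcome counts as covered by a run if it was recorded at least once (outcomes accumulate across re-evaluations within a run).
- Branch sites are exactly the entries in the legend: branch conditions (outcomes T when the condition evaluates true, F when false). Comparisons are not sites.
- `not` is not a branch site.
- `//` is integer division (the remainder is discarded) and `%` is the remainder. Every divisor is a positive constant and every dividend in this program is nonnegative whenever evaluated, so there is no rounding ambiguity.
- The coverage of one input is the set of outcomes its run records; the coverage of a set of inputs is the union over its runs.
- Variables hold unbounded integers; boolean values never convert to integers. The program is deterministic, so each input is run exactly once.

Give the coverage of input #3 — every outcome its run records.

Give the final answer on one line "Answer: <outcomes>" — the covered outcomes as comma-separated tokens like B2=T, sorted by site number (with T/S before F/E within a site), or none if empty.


Running input #3 (n=5, p=7), event by event:
  B1->T, B2->F, B3->T, B4->T, B5->F, B7->F, B8->T
as a set, this run covers: B1=T, B2=F, B3=T, B4=T, B5=F, B7=F, B8=T
Answer: B1=T, B2=F, B3=T, B4=T, B5=F, B7=F, B8=T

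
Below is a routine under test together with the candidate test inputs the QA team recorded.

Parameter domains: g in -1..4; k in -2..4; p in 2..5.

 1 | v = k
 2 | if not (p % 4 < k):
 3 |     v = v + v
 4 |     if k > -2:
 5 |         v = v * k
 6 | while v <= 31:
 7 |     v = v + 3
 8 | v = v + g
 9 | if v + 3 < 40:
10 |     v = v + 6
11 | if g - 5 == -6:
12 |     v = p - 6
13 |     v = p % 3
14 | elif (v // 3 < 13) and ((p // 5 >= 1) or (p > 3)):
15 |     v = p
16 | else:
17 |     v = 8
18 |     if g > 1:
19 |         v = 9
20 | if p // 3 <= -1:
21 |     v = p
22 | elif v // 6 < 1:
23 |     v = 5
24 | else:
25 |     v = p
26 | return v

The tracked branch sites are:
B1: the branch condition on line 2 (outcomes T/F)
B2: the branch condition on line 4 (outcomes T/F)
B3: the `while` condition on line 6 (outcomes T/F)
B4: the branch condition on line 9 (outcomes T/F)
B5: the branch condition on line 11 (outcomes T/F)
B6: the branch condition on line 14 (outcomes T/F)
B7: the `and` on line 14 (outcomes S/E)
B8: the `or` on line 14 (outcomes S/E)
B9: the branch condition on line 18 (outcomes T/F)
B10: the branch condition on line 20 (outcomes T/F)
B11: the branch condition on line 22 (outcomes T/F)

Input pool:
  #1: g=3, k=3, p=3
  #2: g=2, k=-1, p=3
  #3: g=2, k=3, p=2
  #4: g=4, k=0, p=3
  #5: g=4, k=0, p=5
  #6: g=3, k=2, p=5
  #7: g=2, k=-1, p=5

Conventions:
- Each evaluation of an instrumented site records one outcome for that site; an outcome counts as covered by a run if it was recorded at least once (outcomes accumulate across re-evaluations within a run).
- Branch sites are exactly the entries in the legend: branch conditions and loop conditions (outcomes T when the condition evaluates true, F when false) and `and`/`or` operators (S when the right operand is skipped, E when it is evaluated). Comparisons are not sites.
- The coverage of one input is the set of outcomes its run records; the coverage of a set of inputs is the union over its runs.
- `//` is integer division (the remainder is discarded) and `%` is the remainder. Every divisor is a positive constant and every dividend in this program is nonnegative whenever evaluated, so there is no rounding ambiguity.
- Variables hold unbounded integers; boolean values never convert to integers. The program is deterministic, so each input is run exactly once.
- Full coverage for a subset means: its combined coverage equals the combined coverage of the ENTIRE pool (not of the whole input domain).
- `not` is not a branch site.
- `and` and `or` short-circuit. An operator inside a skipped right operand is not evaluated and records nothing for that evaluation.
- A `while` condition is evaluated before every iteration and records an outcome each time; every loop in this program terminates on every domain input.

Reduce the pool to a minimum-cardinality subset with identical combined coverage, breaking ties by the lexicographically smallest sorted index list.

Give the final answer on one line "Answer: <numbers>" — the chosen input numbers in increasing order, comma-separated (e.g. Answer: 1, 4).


test 1 (g=3, k=3, p=3) fires B1->T, B2->T, B3->T, B3->T, B3->T, B3->T, B3->T, B3->F, B4->T, B5->F, B7->S, B6->F, B9->T, B10->F, ...; hits B1=T, B2=T, B3=T, B3=F, B4=T, B5=F, B6=F, B7=S, B9=T, B10=F, B11=F
test 2 (g=2, k=-1, p=3) fires B1->T, B2->T, B3->T, B3->T, B3->T, B3->T, B3->T, B3->T, B3->T, B3->T, B3->T, B3->T, B3->F, B4->T, ...; hits B1=T, B2=T, B3=T, B3=F, B4=T, B5=F, B6=F, B7=S, B9=T, B10=F, B11=F
test 3 (g=2, k=3, p=2) fires B1->F, B3->T, B3->T, B3->T, B3->T, B3->T, B3->T, B3->T, B3->T, B3->T, B3->T, B3->F, B4->T, B5->F, ...; hits B1=F, B3=T, B3=F, B4=T, B5=F, B6=F, B7=S, B9=T, B10=F, B11=F
test 4 (g=4, k=0, p=3) fires B1->T, B2->T, B3->T, B3->T, B3->T, B3->T, B3->T, B3->T, B3->T, B3->T, B3->T, B3->T, B3->T, B3->F, ...; hits B1=T, B2=T, B3=T, B3=F, B4=F, B5=F, B6=F, B7=E, B8=E, B9=T, B10=F, B11=F
test 5 (g=4, k=0, p=5) fires B1->T, B2->T, B3->T, B3->T, B3->T, B3->T, B3->T, B3->T, B3->T, B3->T, B3->T, B3->T, B3->T, B3->F, ...; hits B1=T, B2=T, B3=T, B3=F, B4=F, B5=F, B6=T, B7=E, B8=S, B10=F, B11=T
test 6 (g=3, k=2, p=5) fires B1->F, B3->T, B3->T, B3->T, B3->T, B3->T, B3->T, B3->T, B3->T, B3->T, B3->T, B3->F, B4->T, B5->F, ...; hits B1=F, B3=T, B3=F, B4=T, B5=F, B6=F, B7=S, B9=T, B10=F, B11=F
test 7 (g=2, k=-1, p=5) fires B1->T, B2->T, B3->T, B3->T, B3->T, B3->T, B3->T, B3->T, B3->T, B3->T, B3->T, B3->T, B3->F, B4->T, ...; hits B1=T, B2=T, B3=T, B3=F, B4=T, B5=F, B6=F, B7=S, B9=T, B10=F, B11=F
pool-wide coverage (18 outcomes): B1=T, B1=F, B2=T, B3=T, B3=F, B4=T, B4=F, B5=F, B6=T, B6=F, B7=S, B7=E, B8=S, B8=E, B9=T, B10=F, B11=T, B11=F
size 1 is not enough: best union over all size-1 subsets is 12/18
size 2 is not enough: best union over all size-2 subsets is 17/18
the canonical winner is {3, 4, 5}: size 3, full 18-outcome coverage, earliest index list among size-3 covers
Answer: 3, 4, 5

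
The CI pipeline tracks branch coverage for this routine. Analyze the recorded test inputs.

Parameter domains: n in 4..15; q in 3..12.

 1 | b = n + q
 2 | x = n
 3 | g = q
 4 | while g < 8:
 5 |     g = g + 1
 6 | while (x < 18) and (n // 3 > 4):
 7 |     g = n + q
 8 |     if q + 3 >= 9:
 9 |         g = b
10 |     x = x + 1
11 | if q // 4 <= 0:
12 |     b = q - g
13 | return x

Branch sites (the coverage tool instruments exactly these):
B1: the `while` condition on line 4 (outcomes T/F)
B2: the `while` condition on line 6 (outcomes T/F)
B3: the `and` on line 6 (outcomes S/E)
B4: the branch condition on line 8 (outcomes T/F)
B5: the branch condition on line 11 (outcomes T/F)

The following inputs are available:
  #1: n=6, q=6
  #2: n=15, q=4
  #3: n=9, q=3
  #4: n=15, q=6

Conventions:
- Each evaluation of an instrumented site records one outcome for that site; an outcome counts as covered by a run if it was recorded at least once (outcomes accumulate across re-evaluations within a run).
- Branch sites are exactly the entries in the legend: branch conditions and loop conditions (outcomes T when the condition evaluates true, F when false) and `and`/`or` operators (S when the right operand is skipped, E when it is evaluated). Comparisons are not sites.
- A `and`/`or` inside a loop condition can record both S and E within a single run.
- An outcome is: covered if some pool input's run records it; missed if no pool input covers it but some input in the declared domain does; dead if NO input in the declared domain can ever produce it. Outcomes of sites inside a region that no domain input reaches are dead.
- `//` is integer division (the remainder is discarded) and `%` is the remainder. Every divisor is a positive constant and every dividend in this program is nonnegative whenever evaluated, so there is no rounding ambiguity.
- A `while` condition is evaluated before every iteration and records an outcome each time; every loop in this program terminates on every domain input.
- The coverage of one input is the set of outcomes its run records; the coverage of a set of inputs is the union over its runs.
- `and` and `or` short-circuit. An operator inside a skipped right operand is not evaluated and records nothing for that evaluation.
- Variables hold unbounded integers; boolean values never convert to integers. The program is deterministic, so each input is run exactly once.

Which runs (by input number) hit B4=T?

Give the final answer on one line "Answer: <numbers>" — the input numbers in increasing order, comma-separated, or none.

input #1 (n=6, q=6): never hits B4=T
input #2 (n=15, q=4): never hits B4=T
input #3 (n=9, q=3): never hits B4=T
input #4 (n=15, q=6): hits B4=T

Answer: 4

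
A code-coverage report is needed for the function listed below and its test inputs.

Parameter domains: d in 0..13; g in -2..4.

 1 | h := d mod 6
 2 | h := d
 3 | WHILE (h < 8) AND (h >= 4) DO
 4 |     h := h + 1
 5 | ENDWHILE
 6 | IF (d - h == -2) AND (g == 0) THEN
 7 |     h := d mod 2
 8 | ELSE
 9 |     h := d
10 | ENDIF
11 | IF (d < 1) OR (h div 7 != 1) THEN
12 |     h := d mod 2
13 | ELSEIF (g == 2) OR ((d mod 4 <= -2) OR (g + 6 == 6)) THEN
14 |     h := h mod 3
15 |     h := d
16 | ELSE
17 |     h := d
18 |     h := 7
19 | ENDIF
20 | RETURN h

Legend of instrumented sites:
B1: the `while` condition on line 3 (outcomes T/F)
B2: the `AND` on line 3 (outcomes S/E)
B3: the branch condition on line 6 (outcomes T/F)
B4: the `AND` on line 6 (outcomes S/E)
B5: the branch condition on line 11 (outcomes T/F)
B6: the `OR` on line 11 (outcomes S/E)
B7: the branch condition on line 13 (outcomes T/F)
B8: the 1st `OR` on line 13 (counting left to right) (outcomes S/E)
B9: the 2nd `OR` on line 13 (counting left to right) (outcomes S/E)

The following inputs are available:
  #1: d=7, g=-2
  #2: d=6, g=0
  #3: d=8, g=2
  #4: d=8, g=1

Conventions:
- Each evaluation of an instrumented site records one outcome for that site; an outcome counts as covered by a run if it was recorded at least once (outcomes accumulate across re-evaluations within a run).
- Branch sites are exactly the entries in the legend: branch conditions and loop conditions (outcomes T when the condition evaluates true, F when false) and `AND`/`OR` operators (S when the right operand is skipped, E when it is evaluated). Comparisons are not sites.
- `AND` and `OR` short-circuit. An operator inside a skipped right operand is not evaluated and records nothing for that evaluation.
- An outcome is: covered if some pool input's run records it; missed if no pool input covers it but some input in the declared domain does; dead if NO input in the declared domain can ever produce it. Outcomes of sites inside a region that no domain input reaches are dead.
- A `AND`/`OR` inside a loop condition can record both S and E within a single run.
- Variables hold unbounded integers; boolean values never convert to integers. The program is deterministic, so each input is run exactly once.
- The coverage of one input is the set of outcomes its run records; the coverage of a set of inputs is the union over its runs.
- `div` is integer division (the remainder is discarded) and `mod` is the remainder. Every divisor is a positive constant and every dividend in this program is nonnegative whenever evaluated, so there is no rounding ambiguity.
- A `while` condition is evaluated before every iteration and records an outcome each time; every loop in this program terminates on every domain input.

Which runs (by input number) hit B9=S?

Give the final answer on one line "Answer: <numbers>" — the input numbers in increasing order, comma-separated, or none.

input #1 (d=7, g=-2): misses B9=S
input #2 (d=6, g=0): misses B9=S
input #3 (d=8, g=2): misses B9=S
input #4 (d=8, g=1): misses B9=S

Answer: none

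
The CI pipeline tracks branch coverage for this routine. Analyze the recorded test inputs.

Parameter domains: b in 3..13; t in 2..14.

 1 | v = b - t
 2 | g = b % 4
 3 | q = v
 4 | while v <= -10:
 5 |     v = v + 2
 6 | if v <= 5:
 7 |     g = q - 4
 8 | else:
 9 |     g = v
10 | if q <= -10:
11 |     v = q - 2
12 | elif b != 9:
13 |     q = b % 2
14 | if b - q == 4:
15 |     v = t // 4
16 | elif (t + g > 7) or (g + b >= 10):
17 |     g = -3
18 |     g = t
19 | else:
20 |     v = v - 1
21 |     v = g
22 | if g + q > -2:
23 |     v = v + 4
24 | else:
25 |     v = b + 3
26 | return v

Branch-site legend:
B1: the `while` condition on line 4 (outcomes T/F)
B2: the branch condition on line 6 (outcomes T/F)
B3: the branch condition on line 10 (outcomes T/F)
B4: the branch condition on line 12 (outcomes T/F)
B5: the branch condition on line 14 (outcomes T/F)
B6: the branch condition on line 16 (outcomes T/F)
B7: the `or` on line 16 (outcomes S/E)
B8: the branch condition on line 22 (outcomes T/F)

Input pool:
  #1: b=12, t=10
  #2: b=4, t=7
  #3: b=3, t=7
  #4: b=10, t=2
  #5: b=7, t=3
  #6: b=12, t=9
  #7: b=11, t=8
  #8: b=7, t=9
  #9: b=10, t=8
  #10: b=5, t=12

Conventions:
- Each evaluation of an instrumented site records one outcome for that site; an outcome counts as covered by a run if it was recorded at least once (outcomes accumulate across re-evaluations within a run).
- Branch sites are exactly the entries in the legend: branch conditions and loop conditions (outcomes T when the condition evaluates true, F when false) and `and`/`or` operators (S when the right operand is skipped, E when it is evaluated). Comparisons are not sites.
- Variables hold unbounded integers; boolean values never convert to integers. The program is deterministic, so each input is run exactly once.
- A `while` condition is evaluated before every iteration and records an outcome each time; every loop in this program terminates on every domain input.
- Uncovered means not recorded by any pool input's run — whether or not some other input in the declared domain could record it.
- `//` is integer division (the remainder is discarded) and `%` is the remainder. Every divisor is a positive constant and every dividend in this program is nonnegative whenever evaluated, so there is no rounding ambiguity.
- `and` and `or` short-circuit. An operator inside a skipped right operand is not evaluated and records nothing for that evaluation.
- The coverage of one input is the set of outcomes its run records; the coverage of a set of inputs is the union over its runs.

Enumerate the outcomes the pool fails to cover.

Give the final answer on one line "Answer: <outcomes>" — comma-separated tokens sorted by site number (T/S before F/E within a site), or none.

#1 (b=12, t=10) -> B1->F, B2->T, B3->F, B4->T, B5->F, B7->S, B6->T, B8->T; covered: B1=F, B2=T, B3=F, B4=T, B5=F, B6=T, B7=S, B8=T
#2 (b=4, t=7) -> B1->F, B2->T, B3->F, B4->T, B5->T, B8->F; covered: B1=F, B2=T, B3=F, B4=T, B5=T, B8=F
#3 (b=3, t=7) -> B1->F, B2->T, B3->F, B4->T, B5->F, B7->E, B6->F, B8->F; covered: B1=F, B2=T, B3=F, B4=T, B5=F, B6=F, B7=E, B8=F
#4 (b=10, t=2) -> B1->F, B2->F, B3->F, B4->T, B5->F, B7->S, B6->T, B8->T; covered: B1=F, B2=F, B3=F, B4=T, B5=F, B6=T, B7=S, B8=T
#5 (b=7, t=3) -> B1->F, B2->T, B3->F, B4->T, B5->F, B7->E, B6->F, B8->T; covered: B1=F, B2=T, B3=F, B4=T, B5=F, B6=F, B7=E, B8=T
#6 (b=12, t=9) -> B1->F, B2->T, B3->F, B4->T, B5->F, B7->S, B6->T, B8->T; covered: B1=F, B2=T, B3=F, B4=T, B5=F, B6=T, B7=S, B8=T
#7 (b=11, t=8) -> B1->F, B2->T, B3->F, B4->T, B5->F, B7->E, B6->T, B8->T; covered: B1=F, B2=T, B3=F, B4=T, B5=F, B6=T, B7=E, B8=T
#8 (b=7, t=9) -> B1->F, B2->T, B3->F, B4->T, B5->F, B7->E, B6->F, B8->F; covered: B1=F, B2=T, B3=F, B4=T, B5=F, B6=F, B7=E, B8=F
#9 (b=10, t=8) -> B1->F, B2->T, B3->F, B4->T, B5->F, B7->E, B6->F, B8->F; covered: B1=F, B2=T, B3=F, B4=T, B5=F, B6=F, B7=E, B8=F
#10 (b=5, t=12) -> B1->F, B2->T, B3->F, B4->T, B5->T, B8->F; covered: B1=F, B2=T, B3=F, B4=T, B5=T, B8=F
union over the pool: B1=F, B2=T, B2=F, B3=F, B4=T, B5=T, B5=F, B6=T, B6=F, B7=S, B7=E, B8=T, B8=F
uncovered (3 of 16): B1=T, B3=T, B4=F

Answer: B1=T, B3=T, B4=F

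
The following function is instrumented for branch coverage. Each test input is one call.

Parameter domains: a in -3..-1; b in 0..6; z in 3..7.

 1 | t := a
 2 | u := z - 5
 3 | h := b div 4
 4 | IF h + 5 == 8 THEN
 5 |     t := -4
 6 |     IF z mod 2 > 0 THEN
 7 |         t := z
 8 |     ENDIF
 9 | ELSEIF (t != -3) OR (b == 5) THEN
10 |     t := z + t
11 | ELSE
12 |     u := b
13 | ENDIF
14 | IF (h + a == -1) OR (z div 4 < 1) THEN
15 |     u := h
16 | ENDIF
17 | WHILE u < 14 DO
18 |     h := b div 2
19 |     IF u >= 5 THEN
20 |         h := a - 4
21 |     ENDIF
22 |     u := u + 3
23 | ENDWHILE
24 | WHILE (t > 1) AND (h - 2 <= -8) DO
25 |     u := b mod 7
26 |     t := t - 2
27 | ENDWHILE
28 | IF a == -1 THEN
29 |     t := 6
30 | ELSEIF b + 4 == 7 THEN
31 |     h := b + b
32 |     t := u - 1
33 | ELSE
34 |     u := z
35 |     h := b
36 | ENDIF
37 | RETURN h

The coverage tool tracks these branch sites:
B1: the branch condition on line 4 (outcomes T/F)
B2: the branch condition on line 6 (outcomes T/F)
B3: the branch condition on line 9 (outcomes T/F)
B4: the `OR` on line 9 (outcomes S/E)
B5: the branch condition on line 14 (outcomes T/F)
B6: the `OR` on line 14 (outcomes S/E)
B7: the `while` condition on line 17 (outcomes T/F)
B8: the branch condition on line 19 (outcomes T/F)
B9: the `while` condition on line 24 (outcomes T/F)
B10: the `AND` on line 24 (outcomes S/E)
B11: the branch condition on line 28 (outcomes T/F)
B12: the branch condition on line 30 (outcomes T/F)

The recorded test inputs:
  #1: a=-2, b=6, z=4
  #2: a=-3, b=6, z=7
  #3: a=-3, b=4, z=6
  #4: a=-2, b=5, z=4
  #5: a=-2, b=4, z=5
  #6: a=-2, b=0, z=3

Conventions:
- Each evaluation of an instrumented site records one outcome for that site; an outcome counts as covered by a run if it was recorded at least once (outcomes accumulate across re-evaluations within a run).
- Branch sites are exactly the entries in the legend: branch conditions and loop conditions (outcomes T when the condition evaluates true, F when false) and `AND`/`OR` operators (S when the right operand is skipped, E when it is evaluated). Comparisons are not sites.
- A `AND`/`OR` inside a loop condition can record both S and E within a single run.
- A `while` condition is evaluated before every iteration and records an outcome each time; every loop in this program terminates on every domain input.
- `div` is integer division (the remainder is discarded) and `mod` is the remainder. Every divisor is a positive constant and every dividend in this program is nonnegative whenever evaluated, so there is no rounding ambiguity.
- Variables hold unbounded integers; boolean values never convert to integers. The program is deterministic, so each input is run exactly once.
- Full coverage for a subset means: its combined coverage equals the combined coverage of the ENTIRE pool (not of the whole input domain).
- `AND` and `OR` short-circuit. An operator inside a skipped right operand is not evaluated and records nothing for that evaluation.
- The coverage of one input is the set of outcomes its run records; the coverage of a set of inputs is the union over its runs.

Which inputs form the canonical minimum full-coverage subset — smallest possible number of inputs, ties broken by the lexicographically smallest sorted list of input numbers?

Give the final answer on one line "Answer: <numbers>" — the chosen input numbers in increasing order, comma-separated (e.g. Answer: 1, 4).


test 1 (a=-2, b=6, z=4) hits B1=F, B3=T, B4=S, B5=T, B6=S, B7=T, B7=F, B8=T, B8=F, B9=T, B9=F, B10=S, B10=E, B11=F, B12=F
test 2 (a=-3, b=6, z=7) hits B1=F, B3=F, B4=E, B5=F, B6=E, B7=T, B7=F, B8=T, B9=F, B10=S, B11=F, B12=F
test 3 (a=-3, b=4, z=6) hits B1=F, B3=F, B4=E, B5=F, B6=E, B7=T, B7=F, B8=T, B8=F, B9=F, B10=S, B11=F, B12=F
test 4 (a=-2, b=5, z=4) hits B1=F, B3=T, B4=S, B5=T, B6=S, B7=T, B7=F, B8=T, B8=F, B9=T, B9=F, B10=S, B10=E, B11=F, B12=F
test 5 (a=-2, b=4, z=5) hits B1=F, B3=T, B4=S, B5=T, B6=S, B7=T, B7=F, B8=T, B8=F, B9=T, B9=F, B10=S, B10=E, B11=F, B12=F
test 6 (a=-2, b=0, z=3) hits B1=F, B3=T, B4=S, B5=T, B6=E, B7=T, B7=F, B8=T, B8=F, B9=F, B10=S, B11=F, B12=F
union over all inputs: B1=F, B3=T, B3=F, B4=S, B4=E, B5=T, B5=F, B6=S, B6=E, B7=T, B7=F, B8=T, B8=F, B9=T, B9=F, B10=S, B10=E, B11=F, B12=F (19 outcomes)
size 1 is not enough: best union over all size-1 subsets is 15/19
size 2: inputs {1, 2} cover all 19 outcomes, and no lexicographically smaller subset of this size does
Answer: 1, 2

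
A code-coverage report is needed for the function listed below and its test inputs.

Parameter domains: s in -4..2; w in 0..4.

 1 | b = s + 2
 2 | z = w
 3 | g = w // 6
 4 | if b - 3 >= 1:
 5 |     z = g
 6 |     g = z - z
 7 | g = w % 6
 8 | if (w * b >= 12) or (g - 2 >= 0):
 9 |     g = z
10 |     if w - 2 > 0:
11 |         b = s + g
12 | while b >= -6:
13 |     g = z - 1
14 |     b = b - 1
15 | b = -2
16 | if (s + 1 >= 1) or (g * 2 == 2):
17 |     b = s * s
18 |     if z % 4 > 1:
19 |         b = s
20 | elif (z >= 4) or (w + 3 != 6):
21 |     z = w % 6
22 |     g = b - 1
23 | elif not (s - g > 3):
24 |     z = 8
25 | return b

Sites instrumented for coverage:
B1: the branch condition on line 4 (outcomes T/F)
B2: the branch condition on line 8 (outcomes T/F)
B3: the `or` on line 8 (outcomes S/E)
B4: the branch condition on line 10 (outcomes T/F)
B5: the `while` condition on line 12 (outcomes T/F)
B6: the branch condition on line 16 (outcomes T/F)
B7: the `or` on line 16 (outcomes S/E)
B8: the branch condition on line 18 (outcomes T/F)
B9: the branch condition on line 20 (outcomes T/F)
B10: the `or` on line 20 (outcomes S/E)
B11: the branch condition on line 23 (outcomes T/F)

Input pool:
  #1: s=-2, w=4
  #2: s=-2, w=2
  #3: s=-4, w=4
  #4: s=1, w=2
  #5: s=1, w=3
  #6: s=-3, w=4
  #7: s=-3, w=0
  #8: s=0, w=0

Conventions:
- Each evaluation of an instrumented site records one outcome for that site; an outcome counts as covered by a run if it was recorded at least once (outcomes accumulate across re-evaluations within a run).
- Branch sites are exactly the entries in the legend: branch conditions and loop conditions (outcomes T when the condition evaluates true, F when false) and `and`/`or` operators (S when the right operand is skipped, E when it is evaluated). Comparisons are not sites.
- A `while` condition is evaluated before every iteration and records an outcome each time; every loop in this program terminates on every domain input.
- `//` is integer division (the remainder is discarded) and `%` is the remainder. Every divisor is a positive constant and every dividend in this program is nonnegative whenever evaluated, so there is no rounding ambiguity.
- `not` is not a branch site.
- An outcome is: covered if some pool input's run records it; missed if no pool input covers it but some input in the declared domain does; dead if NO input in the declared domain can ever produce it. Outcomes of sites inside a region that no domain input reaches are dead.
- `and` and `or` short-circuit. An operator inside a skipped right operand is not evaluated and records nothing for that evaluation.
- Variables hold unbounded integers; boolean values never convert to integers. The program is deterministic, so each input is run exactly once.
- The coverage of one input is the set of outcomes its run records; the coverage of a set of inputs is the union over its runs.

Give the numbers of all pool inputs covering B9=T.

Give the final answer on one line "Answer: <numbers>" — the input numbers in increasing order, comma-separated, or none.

input #1 (s=-2, w=4): covers B9=T
input #2 (s=-2, w=2): misses B9=T
input #3 (s=-4, w=4): covers B9=T
input #4 (s=1, w=2): misses B9=T
input #5 (s=1, w=3): misses B9=T
input #6 (s=-3, w=4): covers B9=T
input #7 (s=-3, w=0): covers B9=T
input #8 (s=0, w=0): misses B9=T

Answer: 1, 3, 6, 7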